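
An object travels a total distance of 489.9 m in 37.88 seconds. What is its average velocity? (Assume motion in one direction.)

v_avg = Δd / Δt = 489.9 / 37.88 = 12.93 m/s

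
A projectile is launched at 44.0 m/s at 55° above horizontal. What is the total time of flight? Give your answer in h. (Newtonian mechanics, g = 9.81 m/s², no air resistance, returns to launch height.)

T = 2 × v₀ × sin(θ) / g = 2 × 44.0 × sin(55°) / 9.81 = 2 × 44.0 × 0.819152 / 9.81 = 7.34815 s
T = 7.34815 s / 3600.0 = 0.002041 h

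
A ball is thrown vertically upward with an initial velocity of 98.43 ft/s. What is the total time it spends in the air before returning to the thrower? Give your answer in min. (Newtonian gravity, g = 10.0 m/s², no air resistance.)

v₀ = 98.43 ft/s × 0.3048 = 30.0015 m/s
t_total = 2 × v₀ / g = 2 × 30.0015 / 10.0 = 6.0003 s
t_total = 6.0003 s / 60.0 = 0.1 min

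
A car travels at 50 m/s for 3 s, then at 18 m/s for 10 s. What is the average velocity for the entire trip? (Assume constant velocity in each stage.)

d₁ = v₁t₁ = 50 × 3 = 150 m
d₂ = v₂t₂ = 18 × 10 = 180 m
d_total = 330 m, t_total = 13 s
v_avg = d_total/t_total = 330/13 = 25.38 m/s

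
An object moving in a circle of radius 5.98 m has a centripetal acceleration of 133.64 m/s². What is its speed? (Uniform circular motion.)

v = √(a_c × r) = √(133.64 × 5.98) = 28.27 m/s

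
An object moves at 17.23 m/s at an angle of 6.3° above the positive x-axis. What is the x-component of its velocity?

vₓ = v cos(θ) = 17.23 × cos(6.3°) = 17.13 m/s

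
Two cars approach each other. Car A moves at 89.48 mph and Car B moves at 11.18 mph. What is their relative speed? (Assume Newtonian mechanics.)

v_rel = v_A + v_B = 89.48 + 11.18 = 100.66 mph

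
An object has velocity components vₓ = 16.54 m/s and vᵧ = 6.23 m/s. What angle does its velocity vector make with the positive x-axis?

θ = arctan(vᵧ/vₓ) = arctan(6.23/16.54) = 20.64°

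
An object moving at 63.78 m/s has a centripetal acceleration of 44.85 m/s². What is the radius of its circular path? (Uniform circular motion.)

r = v²/a_c = 63.78²/44.85 = 90.7 m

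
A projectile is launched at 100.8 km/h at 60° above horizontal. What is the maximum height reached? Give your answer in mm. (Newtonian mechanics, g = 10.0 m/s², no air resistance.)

v₀ = 100.8 km/h × 0.2777777777777778 = 28.0 m/s
H = v₀² × sin²(θ) / (2g) = 28.0² × sin(60°)² / (2 × 10.0) = 784.0 × 0.75 / 20.0 = 29.4 m
H = 29.4 m / 0.001 = 29400 mm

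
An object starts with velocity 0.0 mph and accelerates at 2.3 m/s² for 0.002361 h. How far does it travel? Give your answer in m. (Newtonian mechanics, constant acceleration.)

v₀ = 0.0 mph × 0.44704 = 0.0 m/s
t = 0.002361 h × 3600.0 = 8.4996 s
d = v₀ × t + ½ × a × t² = 0.0 × 8.4996 + 0.5 × 2.3 × 8.4996² = 83.08 m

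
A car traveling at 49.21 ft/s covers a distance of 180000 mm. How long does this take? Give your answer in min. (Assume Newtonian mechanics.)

d = 180000 mm × 0.001 = 180.0 m
v = 49.21 ft/s × 0.3048 = 14.9992 m/s
t = d / v = 180.0 / 14.9992 = 12.0006 s
t = 12.0006 s / 60.0 = 0.2 min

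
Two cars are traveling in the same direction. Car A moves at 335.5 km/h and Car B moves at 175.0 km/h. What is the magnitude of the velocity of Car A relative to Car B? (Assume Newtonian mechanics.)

v_rel = |v_A - v_B| = |335.5 - 175.0| = 160.5 km/h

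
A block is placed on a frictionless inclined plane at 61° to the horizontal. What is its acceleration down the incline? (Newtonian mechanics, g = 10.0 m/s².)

a = g sin(θ) = 10.0 × sin(61°) = 10.0 × 0.8746 = 8.75 m/s²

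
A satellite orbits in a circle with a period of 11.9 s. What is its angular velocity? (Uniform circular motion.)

ω = 2π/T = 2π/11.9 = 0.528 rad/s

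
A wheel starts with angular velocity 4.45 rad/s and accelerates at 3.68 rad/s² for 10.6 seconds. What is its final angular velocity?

ω = ω₀ + αt = 4.45 + 3.68 × 10.6 = 43.46 rad/s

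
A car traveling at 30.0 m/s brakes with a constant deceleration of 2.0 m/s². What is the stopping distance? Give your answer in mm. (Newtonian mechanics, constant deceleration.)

d = v₀² / (2a) = 30.0² / (2 × 2.0) = 900.0 / 4.0 = 225.0 m
d = 225.0 m / 0.001 = 225000 mm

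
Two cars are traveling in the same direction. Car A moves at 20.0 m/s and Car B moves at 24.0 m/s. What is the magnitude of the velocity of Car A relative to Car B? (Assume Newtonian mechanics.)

v_rel = |v_A - v_B| = |20.0 - 24.0| = 4.0 m/s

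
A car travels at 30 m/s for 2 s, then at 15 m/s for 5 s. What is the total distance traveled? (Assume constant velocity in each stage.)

d₁ = v₁t₁ = 30 × 2 = 60 m
d₂ = v₂t₂ = 15 × 5 = 75 m
d_total = 60 + 75 = 135 m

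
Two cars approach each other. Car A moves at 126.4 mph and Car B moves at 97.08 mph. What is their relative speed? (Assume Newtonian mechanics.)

v_rel = v_A + v_B = 126.4 + 97.08 = 223.48 mph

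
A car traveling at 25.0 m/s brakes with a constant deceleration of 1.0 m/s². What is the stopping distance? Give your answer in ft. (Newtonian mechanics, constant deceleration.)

d = v₀² / (2a) = 25.0² / (2 × 1.0) = 625.0 / 2.0 = 312.5 m
d = 312.5 m / 0.3048 = 1025 ft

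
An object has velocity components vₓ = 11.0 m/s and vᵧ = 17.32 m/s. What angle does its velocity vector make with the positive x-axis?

θ = arctan(vᵧ/vₓ) = arctan(17.32/11.0) = 57.58°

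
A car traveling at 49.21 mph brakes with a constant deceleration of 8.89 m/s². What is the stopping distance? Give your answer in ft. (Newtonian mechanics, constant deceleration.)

v₀ = 49.21 mph × 0.44704 = 21.9988 m/s
d = v₀² / (2a) = 21.9988² / (2 × 8.89) = 483.947 / 17.78 = 27.2186 m
d = 27.2186 m / 0.3048 = 89.3 ft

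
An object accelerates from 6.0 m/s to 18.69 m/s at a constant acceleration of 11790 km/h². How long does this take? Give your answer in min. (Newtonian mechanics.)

a = 11790 km/h² × 7.716049382716049e-05 = 0.909722 m/s²
t = (v - v₀) / a = (18.69 - 6.0) / 0.909722 = 13.9493 s
t = 13.9493 s / 60.0 = 0.2325 min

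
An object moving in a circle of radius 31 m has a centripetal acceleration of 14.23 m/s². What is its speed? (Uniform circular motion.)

v = √(a_c × r) = √(14.23 × 31) = 21.0 m/s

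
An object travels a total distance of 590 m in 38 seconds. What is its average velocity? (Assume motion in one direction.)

v_avg = Δd / Δt = 590 / 38 = 15.53 m/s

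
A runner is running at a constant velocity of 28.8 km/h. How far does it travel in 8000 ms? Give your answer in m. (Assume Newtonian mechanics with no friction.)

v = 28.8 km/h × 0.2777777777777778 = 8.0 m/s
t = 8000 ms × 0.001 = 8.0 s
d = v × t = 8.0 × 8.0 = 64.0 m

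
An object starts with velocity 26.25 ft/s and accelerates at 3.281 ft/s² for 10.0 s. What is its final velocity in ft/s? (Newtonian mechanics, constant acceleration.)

v₀ = 26.25 ft/s × 0.3048 = 8.001 m/s
a = 3.281 ft/s² × 0.3048 = 1.00005 m/s²
v = v₀ + a × t = 8.001 + 1.00005 × 10.0 = 18.0015 m/s
v = 18.0015 m/s / 0.3048 = 59.06 ft/s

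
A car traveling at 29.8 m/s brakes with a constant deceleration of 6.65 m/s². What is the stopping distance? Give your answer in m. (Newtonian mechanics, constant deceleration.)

d = v₀² / (2a) = 29.8² / (2 × 6.65) = 888.04 / 13.3 = 66.77 m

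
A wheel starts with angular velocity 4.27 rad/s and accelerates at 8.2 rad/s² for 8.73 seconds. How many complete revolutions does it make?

θ = ω₀t + ½αt² = 4.27×8.73 + ½×8.2×8.73² = 349.74999 rad
Total revolutions = θ/(2π) = 349.74999/(2π) = 55.66
Complete revolutions = ⌊55.66⌋ = 55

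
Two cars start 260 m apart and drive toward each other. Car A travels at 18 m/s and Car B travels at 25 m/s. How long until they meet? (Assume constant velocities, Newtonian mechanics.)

Combined speed: v_combined = 18 + 25 = 43 m/s
Time to meet: t = d/v_combined = 260/43 = 6.05 s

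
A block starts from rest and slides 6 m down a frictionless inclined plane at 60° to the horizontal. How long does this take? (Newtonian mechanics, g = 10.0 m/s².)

a = g sin(θ) = 10.0 × sin(60°) = 8.6603 m/s²
t = √(2d/a) = √(2 × 6 / 8.6603) = 1.18 s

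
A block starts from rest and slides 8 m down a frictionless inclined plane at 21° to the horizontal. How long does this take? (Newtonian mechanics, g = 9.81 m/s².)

a = g sin(θ) = 9.81 × sin(21°) = 3.5156 m/s²
t = √(2d/a) = √(2 × 8 / 3.5156) = 2.13 s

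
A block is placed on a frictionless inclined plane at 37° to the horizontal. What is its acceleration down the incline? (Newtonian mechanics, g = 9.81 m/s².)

a = g sin(θ) = 9.81 × sin(37°) = 9.81 × 0.6018 = 5.9 m/s²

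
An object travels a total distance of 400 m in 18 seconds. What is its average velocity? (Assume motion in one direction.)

v_avg = Δd / Δt = 400 / 18 = 22.22 m/s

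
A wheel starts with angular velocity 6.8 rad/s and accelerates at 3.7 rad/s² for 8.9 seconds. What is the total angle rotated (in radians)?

θ = ω₀t + ½αt² = 6.8×8.9 + ½×3.7×8.9² = 207.06 rad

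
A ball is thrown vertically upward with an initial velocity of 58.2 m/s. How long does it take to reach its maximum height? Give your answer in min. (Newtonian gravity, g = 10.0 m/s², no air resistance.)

t_up = v₀ / g = 58.2 / 10.0 = 5.82 s
t_up = 5.82 s / 60.0 = 0.097 min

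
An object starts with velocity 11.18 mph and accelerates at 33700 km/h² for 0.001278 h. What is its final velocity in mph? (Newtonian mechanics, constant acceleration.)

v₀ = 11.18 mph × 0.44704 = 4.99791 m/s
a = 33700 km/h² × 7.716049382716049e-05 = 2.60031 m/s²
t = 0.001278 h × 3600.0 = 4.6008 s
v = v₀ + a × t = 4.99791 + 2.60031 × 4.6008 = 16.9614 m/s
v = 16.9614 m/s / 0.44704 = 37.94 mph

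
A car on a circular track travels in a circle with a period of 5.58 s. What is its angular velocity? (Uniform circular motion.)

ω = 2π/T = 2π/5.58 = 1.126 rad/s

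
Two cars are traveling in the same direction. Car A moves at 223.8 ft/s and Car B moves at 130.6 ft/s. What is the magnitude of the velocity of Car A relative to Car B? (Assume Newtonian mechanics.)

v_rel = |v_A - v_B| = |223.8 - 130.6| = 93.2 ft/s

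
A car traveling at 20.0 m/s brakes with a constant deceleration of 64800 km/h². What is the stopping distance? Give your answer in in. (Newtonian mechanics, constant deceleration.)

a = 64800 km/h² × 7.716049382716049e-05 = 5.0 m/s²
d = v₀² / (2a) = 20.0² / (2 × 5.0) = 400.0 / 10.0 = 40.0 m
d = 40.0 m / 0.0254 = 1575 in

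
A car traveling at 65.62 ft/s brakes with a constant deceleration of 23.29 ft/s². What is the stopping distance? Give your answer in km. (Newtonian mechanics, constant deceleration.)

v₀ = 65.62 ft/s × 0.3048 = 20.001 m/s
a = 23.29 ft/s² × 0.3048 = 7.09879 m/s²
d = v₀² / (2a) = 20.001² / (2 × 7.09879) = 400.04 / 14.1976 = 28.1766 m
d = 28.1766 m / 1000.0 = 0.02818 km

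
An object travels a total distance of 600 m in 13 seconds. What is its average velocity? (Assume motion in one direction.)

v_avg = Δd / Δt = 600 / 13 = 46.15 m/s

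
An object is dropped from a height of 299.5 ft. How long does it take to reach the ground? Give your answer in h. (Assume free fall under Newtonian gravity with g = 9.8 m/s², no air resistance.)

h = 299.5 ft × 0.3048 = 91.2876 m
t = √(2h/g) = √(2 × 91.2876 / 9.8) = 4.31626 s
t = 4.31626 s / 3600.0 = 0.001199 h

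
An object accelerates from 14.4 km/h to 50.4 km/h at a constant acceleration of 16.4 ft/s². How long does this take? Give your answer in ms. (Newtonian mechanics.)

v₀ = 14.4 km/h × 0.2777777777777778 = 4.0 m/s
v = 50.4 km/h × 0.2777777777777778 = 14.0 m/s
a = 16.4 ft/s² × 0.3048 = 4.99872 m/s²
t = (v - v₀) / a = (14.0 - 4.0) / 4.99872 = 2.00051 s
t = 2.00051 s / 0.001 = 2001 ms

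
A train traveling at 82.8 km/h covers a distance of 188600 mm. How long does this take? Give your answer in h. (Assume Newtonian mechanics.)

d = 188600 mm × 0.001 = 188.6 m
v = 82.8 km/h × 0.2777777777777778 = 23.0 m/s
t = d / v = 188.6 / 23.0 = 8.2 s
t = 8.2 s / 3600.0 = 0.002278 h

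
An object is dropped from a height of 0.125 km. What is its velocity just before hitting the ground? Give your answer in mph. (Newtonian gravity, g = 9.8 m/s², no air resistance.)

h = 0.125 km × 1000.0 = 125.0 m
v = √(2gh) = √(2 × 9.8 × 125.0) = 49.4975 m/s
v = 49.4975 m/s / 0.44704 = 110.7 mph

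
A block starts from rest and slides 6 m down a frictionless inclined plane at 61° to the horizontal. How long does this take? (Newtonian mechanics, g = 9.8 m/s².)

a = g sin(θ) = 9.8 × sin(61°) = 8.5713 m/s²
t = √(2d/a) = √(2 × 6 / 8.5713) = 1.18 s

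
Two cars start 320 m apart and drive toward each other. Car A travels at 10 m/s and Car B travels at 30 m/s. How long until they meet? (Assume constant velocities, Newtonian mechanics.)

Combined speed: v_combined = 10 + 30 = 40 m/s
Time to meet: t = d/v_combined = 320/40 = 8.0 s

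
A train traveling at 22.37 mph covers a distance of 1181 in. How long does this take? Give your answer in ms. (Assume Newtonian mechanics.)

d = 1181 in × 0.0254 = 29.9974 m
v = 22.37 mph × 0.44704 = 10.0003 m/s
t = d / v = 29.9974 / 10.0003 = 2.99965 s
t = 2.99965 s / 0.001 = 3000 ms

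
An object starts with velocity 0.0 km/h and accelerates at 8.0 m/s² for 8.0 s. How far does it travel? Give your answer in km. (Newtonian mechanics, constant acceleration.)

v₀ = 0.0 km/h × 0.2777777777777778 = 0.0 m/s
d = v₀ × t + ½ × a × t² = 0.0 × 8.0 + 0.5 × 8.0 × 8.0² = 256.0 m
d = 256.0 m / 1000.0 = 0.256 km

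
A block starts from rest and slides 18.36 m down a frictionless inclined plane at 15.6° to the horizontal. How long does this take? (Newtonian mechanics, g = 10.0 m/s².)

a = g sin(θ) = 10.0 × sin(15.6°) = 2.6892 m/s²
t = √(2d/a) = √(2 × 18.36 / 2.6892) = 3.7 s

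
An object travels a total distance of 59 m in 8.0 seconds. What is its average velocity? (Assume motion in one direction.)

v_avg = Δd / Δt = 59 / 8.0 = 7.38 m/s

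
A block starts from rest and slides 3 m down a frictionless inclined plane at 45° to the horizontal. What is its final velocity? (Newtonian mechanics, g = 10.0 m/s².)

a = g sin(θ) = 10.0 × sin(45°) = 7.0711 m/s²
v = √(2ad) = √(2 × 7.0711 × 3) = 6.51 m/s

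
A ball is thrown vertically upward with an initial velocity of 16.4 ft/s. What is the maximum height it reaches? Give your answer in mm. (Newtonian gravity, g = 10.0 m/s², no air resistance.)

v₀ = 16.4 ft/s × 0.3048 = 4.99872 m/s
h_max = v₀² / (2g) = 4.99872² / (2 × 10.0) = 24.9872 / 20.0 = 1.24936 m
h_max = 1.24936 m / 0.001 = 1249 mm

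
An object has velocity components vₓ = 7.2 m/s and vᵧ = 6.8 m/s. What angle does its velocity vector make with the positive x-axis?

θ = arctan(vᵧ/vₓ) = arctan(6.8/7.2) = 43.36°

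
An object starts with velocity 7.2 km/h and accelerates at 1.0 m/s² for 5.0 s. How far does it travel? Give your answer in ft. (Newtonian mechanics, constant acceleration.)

v₀ = 7.2 km/h × 0.2777777777777778 = 2.0 m/s
d = v₀ × t + ½ × a × t² = 2.0 × 5.0 + 0.5 × 1.0 × 5.0² = 22.5 m
d = 22.5 m / 0.3048 = 73.82 ft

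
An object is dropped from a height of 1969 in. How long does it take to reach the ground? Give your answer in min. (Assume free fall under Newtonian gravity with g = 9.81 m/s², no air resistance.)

h = 1969 in × 0.0254 = 50.0126 m
t = √(2h/g) = √(2 × 50.0126 / 9.81) = 3.19316 s
t = 3.19316 s / 60.0 = 0.05322 min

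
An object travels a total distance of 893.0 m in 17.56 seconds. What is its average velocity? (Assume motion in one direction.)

v_avg = Δd / Δt = 893.0 / 17.56 = 50.85 m/s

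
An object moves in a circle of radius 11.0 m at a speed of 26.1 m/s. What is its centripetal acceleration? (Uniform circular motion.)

a_c = v²/r = 26.1²/11.0 = 681.21/11.0 = 61.93 m/s²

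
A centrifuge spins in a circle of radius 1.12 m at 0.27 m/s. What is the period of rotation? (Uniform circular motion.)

T = 2πr/v = 2π×1.12/0.27 = 26.06 s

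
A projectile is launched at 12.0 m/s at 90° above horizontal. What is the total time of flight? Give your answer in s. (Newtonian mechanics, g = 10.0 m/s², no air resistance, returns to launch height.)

T = 2 × v₀ × sin(θ) / g = 2 × 12.0 × sin(90°) / 10.0 = 2 × 12.0 × 1.0 / 10.0 = 2.4 s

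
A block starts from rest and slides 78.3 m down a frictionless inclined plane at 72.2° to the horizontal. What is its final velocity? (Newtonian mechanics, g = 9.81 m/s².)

a = g sin(θ) = 9.81 × sin(72.2°) = 9.3404 m/s²
v = √(2ad) = √(2 × 9.3404 × 78.3) = 38.25 m/s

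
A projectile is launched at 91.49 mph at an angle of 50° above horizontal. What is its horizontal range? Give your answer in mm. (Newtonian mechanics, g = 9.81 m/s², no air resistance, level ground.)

v₀ = 91.49 mph × 0.44704 = 40.8997 m/s
R = v₀² × sin(2θ) / g = 40.8997² × sin(2 × 50°) / 9.81 = 1672.79 × 0.984808 / 9.81 = 167.928 m
R = 167.928 m / 0.001 = 167900 mm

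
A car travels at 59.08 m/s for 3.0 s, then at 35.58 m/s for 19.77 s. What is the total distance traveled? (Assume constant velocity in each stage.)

d₁ = v₁t₁ = 59.08 × 3.0 = 177.24 m
d₂ = v₂t₂ = 35.58 × 19.77 = 703.4166 m
d_total = 177.24 + 703.4166 = 880.66 m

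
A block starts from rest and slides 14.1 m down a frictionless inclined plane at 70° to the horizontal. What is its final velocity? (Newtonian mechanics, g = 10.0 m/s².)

a = g sin(θ) = 10.0 × sin(70°) = 9.3969 m/s²
v = √(2ad) = √(2 × 9.3969 × 14.1) = 16.28 m/s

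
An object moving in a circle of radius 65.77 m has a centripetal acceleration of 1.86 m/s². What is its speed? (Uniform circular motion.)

v = √(a_c × r) = √(1.86 × 65.77) = 11.06 m/s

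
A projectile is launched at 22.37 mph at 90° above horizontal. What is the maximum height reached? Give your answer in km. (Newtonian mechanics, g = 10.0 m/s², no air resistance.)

v₀ = 22.37 mph × 0.44704 = 10.0003 m/s
H = v₀² × sin²(θ) / (2g) = 10.0003² × sin(90°)² / (2 × 10.0) = 100.006 × 1.0 / 20.0 = 5.0003 m
H = 5.0003 m / 1000.0 = 0.005 km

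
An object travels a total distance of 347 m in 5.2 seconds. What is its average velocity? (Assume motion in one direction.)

v_avg = Δd / Δt = 347 / 5.2 = 66.73 m/s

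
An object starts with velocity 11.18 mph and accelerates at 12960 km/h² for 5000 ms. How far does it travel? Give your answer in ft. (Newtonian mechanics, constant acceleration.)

v₀ = 11.18 mph × 0.44704 = 4.99791 m/s
a = 12960 km/h² × 7.716049382716049e-05 = 1.0 m/s²
t = 5000 ms × 0.001 = 5.0 s
d = v₀ × t + ½ × a × t² = 4.99791 × 5.0 + 0.5 × 1.0 × 5.0² = 37.4896 m
d = 37.4896 m / 0.3048 = 123.0 ft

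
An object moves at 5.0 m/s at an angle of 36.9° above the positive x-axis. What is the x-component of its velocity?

vₓ = v cos(θ) = 5.0 × cos(36.9°) = 4.0 m/s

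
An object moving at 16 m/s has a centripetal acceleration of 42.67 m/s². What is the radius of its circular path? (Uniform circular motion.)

r = v²/a_c = 16²/42.67 = 6.0 m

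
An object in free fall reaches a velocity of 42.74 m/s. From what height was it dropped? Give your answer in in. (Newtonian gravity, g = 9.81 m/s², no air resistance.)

h = v² / (2g) = 42.74² / (2 × 9.81) = 93.1044 m
h = 93.1044 m / 0.0254 = 3666 in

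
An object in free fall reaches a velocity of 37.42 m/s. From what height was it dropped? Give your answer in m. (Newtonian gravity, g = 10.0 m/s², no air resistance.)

h = v² / (2g) = 37.42² / (2 × 10.0) = 70.01 m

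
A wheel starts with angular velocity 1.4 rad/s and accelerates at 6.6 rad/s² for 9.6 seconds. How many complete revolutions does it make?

θ = ω₀t + ½αt² = 1.4×9.6 + ½×6.6×9.6² = 317.568 rad
Total revolutions = θ/(2π) = 317.568/(2π) = 50.54
Complete revolutions = ⌊50.54⌋ = 50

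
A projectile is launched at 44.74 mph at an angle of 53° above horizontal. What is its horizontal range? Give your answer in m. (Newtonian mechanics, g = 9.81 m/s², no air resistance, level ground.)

v₀ = 44.74 mph × 0.44704 = 20.0006 m/s
R = v₀² × sin(2θ) / g = 20.0006² × sin(2 × 53°) / 9.81 = 400.024 × 0.961262 / 9.81 = 39.2 m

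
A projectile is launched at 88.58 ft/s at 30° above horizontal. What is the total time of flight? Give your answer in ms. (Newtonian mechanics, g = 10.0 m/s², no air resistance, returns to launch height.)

v₀ = 88.58 ft/s × 0.3048 = 26.9992 m/s
T = 2 × v₀ × sin(θ) / g = 2 × 26.9992 × sin(30°) / 10.0 = 2 × 26.9992 × 0.5 / 10.0 = 2.69992 s
T = 2.69992 s / 0.001 = 2700 ms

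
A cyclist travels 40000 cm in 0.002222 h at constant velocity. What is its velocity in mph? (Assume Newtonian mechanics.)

d = 40000 cm × 0.01 = 400.0 m
t = 0.002222 h × 3600.0 = 7.9992 s
v = d / t = 400.0 / 7.9992 = 50.005 m/s
v = 50.005 m/s / 0.44704 = 111.9 mph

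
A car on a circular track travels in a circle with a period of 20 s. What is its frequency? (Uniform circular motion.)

f = 1/T = 1/20 = 0.05 Hz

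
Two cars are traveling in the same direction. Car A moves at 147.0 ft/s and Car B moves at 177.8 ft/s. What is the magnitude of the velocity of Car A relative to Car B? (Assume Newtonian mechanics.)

v_rel = |v_A - v_B| = |147.0 - 177.8| = 30.8 ft/s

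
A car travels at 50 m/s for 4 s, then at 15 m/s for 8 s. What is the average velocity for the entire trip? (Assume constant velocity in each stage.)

d₁ = v₁t₁ = 50 × 4 = 200 m
d₂ = v₂t₂ = 15 × 8 = 120 m
d_total = 320 m, t_total = 12 s
v_avg = d_total/t_total = 320/12 = 26.67 m/s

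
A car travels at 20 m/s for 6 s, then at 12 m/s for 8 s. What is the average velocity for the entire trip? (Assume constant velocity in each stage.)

d₁ = v₁t₁ = 20 × 6 = 120 m
d₂ = v₂t₂ = 12 × 8 = 96 m
d_total = 216 m, t_total = 14 s
v_avg = d_total/t_total = 216/14 = 15.43 m/s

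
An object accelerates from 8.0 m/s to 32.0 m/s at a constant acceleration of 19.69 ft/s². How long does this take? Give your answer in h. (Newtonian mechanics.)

a = 19.69 ft/s² × 0.3048 = 6.00151 m/s²
t = (v - v₀) / a = (32.0 - 8.0) / 6.00151 = 3.99899 s
t = 3.99899 s / 3600.0 = 0.001111 h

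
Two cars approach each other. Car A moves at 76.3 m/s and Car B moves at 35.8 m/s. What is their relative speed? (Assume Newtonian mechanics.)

v_rel = v_A + v_B = 76.3 + 35.8 = 112.1 m/s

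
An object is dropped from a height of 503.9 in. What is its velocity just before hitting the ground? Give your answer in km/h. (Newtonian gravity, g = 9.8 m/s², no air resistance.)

h = 503.9 in × 0.0254 = 12.7991 m
v = √(2gh) = √(2 × 9.8 × 12.7991) = 15.8386 m/s
v = 15.8386 m/s / 0.2777777777777778 = 57.02 km/h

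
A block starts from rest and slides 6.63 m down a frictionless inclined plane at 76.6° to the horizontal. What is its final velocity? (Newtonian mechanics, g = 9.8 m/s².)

a = g sin(θ) = 9.8 × sin(76.6°) = 9.5332 m/s²
v = √(2ad) = √(2 × 9.5332 × 6.63) = 11.24 m/s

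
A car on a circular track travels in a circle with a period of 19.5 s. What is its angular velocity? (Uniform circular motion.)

ω = 2π/T = 2π/19.5 = 0.3222 rad/s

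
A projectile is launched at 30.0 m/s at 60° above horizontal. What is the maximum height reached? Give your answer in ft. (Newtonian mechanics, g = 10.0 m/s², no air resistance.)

H = v₀² × sin²(θ) / (2g) = 30.0² × sin(60°)² / (2 × 10.0) = 900.0 × 0.75 / 20.0 = 33.75 m
H = 33.75 m / 0.3048 = 110.7 ft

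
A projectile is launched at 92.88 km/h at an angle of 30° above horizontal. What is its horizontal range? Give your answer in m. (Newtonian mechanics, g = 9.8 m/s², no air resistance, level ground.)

v₀ = 92.88 km/h × 0.2777777777777778 = 25.8 m/s
R = v₀² × sin(2θ) / g = 25.8² × sin(2 × 30°) / 9.8 = 665.64 × 0.866025 / 9.8 = 58.82 m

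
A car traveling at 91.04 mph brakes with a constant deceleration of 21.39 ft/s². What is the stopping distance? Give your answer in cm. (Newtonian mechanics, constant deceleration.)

v₀ = 91.04 mph × 0.44704 = 40.6985 m/s
a = 21.39 ft/s² × 0.3048 = 6.51967 m/s²
d = v₀² / (2a) = 40.6985² / (2 × 6.51967) = 1656.37 / 13.0393 = 127.029 m
d = 127.029 m / 0.01 = 12700 cm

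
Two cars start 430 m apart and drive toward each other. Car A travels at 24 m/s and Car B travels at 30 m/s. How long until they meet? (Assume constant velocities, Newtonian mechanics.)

Combined speed: v_combined = 24 + 30 = 54 m/s
Time to meet: t = d/v_combined = 430/54 = 7.96 s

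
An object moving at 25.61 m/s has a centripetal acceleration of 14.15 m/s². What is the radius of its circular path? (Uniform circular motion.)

r = v²/a_c = 25.61²/14.15 = 46.35 m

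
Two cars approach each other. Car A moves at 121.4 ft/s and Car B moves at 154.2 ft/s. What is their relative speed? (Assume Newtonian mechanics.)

v_rel = v_A + v_B = 121.4 + 154.2 = 275.6 ft/s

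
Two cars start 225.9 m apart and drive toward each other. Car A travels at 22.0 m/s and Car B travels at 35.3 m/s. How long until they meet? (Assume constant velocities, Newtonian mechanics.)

Combined speed: v_combined = 22.0 + 35.3 = 57.3 m/s
Time to meet: t = d/v_combined = 225.9/57.3 = 3.94 s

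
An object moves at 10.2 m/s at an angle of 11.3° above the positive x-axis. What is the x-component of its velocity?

vₓ = v cos(θ) = 10.2 × cos(11.3°) = 10.0 m/s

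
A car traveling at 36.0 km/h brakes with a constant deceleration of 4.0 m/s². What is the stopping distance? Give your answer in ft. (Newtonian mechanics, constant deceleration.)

v₀ = 36.0 km/h × 0.2777777777777778 = 10.0 m/s
d = v₀² / (2a) = 10.0² / (2 × 4.0) = 100.0 / 8.0 = 12.5 m
d = 12.5 m / 0.3048 = 41.01 ft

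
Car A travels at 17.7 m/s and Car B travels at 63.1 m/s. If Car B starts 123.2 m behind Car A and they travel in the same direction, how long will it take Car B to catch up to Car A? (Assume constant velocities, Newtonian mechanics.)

Relative speed: v_rel = 63.1 - 17.7 = 45.4 m/s
Time to catch: t = d₀/v_rel = 123.2/45.4 = 2.71 s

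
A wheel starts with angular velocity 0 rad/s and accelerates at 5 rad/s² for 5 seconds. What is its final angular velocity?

ω = ω₀ + αt = 0 + 5 × 5 = 25 rad/s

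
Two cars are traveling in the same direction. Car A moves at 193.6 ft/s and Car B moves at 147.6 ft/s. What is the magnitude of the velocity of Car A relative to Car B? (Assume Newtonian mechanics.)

v_rel = |v_A - v_B| = |193.6 - 147.6| = 46.0 ft/s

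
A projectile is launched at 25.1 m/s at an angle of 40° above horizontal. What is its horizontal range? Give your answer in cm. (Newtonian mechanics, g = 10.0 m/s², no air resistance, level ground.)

R = v₀² × sin(2θ) / g = 25.1² × sin(2 × 40°) / 10.0 = 630.01 × 0.984808 / 10.0 = 62.0439 m
R = 62.0439 m / 0.01 = 6204 cm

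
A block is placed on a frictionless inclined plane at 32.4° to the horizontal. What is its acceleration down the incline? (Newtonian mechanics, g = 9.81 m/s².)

a = g sin(θ) = 9.81 × sin(32.4°) = 9.81 × 0.5358 = 5.26 m/s²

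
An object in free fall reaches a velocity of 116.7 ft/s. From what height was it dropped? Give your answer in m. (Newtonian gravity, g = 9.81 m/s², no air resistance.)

v = 116.7 ft/s × 0.3048 = 35.5702 m/s
h = v² / (2g) = 35.5702² / (2 × 9.81) = 64.49 m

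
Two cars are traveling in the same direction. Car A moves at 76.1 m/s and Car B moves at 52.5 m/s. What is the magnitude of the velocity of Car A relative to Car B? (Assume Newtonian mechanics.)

v_rel = |v_A - v_B| = |76.1 - 52.5| = 23.6 m/s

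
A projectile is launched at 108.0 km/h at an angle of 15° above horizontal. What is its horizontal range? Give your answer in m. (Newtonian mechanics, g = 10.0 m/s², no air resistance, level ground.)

v₀ = 108.0 km/h × 0.2777777777777778 = 30.0 m/s
R = v₀² × sin(2θ) / g = 30.0² × sin(2 × 15°) / 10.0 = 900.0 × 0.5 / 10.0 = 45.0 m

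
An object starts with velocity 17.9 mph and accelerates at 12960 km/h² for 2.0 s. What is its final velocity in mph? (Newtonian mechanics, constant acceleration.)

v₀ = 17.9 mph × 0.44704 = 8.00202 m/s
a = 12960 km/h² × 7.716049382716049e-05 = 1.0 m/s²
v = v₀ + a × t = 8.00202 + 1.0 × 2.0 = 10.002 m/s
v = 10.002 m/s / 0.44704 = 22.37 mph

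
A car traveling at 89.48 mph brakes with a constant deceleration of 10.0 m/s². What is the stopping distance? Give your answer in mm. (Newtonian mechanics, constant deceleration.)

v₀ = 89.48 mph × 0.44704 = 40.0011 m/s
d = v₀² / (2a) = 40.0011² / (2 × 10.0) = 1600.09 / 20.0 = 80.0045 m
d = 80.0045 m / 0.001 = 80000 mm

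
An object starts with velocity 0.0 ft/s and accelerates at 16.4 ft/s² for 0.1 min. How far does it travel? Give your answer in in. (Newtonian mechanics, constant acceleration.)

v₀ = 0.0 ft/s × 0.3048 = 0.0 m/s
a = 16.4 ft/s² × 0.3048 = 4.99872 m/s²
t = 0.1 min × 60.0 = 6.0 s
d = v₀ × t + ½ × a × t² = 0.0 × 6.0 + 0.5 × 4.99872 × 6.0² = 89.977 m
d = 89.977 m / 0.0254 = 3542 in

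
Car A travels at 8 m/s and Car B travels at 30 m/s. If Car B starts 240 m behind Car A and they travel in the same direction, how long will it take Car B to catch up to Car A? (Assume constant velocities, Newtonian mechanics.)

Relative speed: v_rel = 30 - 8 = 22 m/s
Time to catch: t = d₀/v_rel = 240/22 = 10.91 s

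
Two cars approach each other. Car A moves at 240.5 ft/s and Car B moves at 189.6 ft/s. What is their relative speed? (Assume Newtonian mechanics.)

v_rel = v_A + v_B = 240.5 + 189.6 = 430.1 ft/s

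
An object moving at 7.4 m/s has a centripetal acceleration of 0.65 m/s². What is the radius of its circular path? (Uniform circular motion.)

r = v²/a_c = 7.4²/0.65 = 84.25 m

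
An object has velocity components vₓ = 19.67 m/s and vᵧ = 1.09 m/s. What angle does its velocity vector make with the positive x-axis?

θ = arctan(vᵧ/vₓ) = arctan(1.09/19.67) = 3.17°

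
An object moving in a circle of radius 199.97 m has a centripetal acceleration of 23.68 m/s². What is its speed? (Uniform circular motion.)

v = √(a_c × r) = √(23.68 × 199.97) = 68.81 m/s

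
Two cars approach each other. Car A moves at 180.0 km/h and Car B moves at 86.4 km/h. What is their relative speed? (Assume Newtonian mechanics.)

v_rel = v_A + v_B = 180.0 + 86.4 = 266.4 km/h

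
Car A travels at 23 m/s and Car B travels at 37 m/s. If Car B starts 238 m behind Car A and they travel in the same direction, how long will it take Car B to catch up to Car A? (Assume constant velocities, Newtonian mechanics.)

Relative speed: v_rel = 37 - 23 = 14 m/s
Time to catch: t = d₀/v_rel = 238/14 = 17.0 s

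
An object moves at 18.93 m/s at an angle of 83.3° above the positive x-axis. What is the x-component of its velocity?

vₓ = v cos(θ) = 18.93 × cos(83.3°) = 2.21 m/s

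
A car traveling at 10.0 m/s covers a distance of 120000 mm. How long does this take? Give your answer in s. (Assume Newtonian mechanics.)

d = 120000 mm × 0.001 = 120.0 m
t = d / v = 120.0 / 10.0 = 12.0 s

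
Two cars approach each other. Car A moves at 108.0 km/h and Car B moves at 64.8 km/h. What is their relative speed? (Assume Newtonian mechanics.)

v_rel = v_A + v_B = 108.0 + 64.8 = 172.8 km/h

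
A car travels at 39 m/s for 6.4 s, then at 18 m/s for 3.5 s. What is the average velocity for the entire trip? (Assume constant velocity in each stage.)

d₁ = v₁t₁ = 39 × 6.4 = 249.6 m
d₂ = v₂t₂ = 18 × 3.5 = 63.0 m
d_total = 312.6 m, t_total = 9.9 s
v_avg = d_total/t_total = 312.6/9.9 = 31.58 m/s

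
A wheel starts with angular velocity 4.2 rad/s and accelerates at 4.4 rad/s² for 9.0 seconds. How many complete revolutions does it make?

θ = ω₀t + ½αt² = 4.2×9.0 + ½×4.4×9.0² = 216.0 rad
Total revolutions = θ/(2π) = 216.0/(2π) = 34.38
Complete revolutions = ⌊34.38⌋ = 34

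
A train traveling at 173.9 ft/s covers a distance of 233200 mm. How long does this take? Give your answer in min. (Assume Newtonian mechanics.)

d = 233200 mm × 0.001 = 233.2 m
v = 173.9 ft/s × 0.3048 = 53.0047 m/s
t = d / v = 233.2 / 53.0047 = 4.39961 s
t = 4.39961 s / 60.0 = 0.07333 min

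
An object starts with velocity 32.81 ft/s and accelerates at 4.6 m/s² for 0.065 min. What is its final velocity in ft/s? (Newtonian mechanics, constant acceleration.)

v₀ = 32.81 ft/s × 0.3048 = 10.0005 m/s
t = 0.065 min × 60.0 = 3.9 s
v = v₀ + a × t = 10.0005 + 4.6 × 3.9 = 27.9405 m/s
v = 27.9405 m/s / 0.3048 = 91.67 ft/s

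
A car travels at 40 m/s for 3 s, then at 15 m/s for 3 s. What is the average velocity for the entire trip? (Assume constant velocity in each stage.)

d₁ = v₁t₁ = 40 × 3 = 120 m
d₂ = v₂t₂ = 15 × 3 = 45 m
d_total = 165 m, t_total = 6 s
v_avg = d_total/t_total = 165/6 = 27.5 m/s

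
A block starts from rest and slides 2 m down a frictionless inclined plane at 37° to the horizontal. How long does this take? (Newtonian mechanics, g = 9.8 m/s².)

a = g sin(θ) = 9.8 × sin(37°) = 5.8978 m/s²
t = √(2d/a) = √(2 × 2 / 5.8978) = 0.82 s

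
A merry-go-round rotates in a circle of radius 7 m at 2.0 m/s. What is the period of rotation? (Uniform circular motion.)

T = 2πr/v = 2π×7/2.0 = 21.99 s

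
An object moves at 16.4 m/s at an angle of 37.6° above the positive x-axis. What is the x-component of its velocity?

vₓ = v cos(θ) = 16.4 × cos(37.6°) = 12.99 m/s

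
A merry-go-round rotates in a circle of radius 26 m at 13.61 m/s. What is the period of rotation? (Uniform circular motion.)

T = 2πr/v = 2π×26/13.61 = 12.0 s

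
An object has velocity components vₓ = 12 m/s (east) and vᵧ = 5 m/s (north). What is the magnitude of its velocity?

|v| = √(vₓ² + vᵧ²) = √(12² + 5²) = √(169) = 13.0 m/s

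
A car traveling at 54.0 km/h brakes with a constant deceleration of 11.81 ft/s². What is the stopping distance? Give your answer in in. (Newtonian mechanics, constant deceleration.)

v₀ = 54.0 km/h × 0.2777777777777778 = 15.0 m/s
a = 11.81 ft/s² × 0.3048 = 3.59969 m/s²
d = v₀² / (2a) = 15.0² / (2 × 3.59969) = 225.0 / 7.19938 = 31.2527 m
d = 31.2527 m / 0.0254 = 1230 in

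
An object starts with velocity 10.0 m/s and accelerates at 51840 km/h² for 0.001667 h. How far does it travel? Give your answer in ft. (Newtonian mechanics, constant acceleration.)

a = 51840 km/h² × 7.716049382716049e-05 = 4.0 m/s²
t = 0.001667 h × 3600.0 = 6.0012 s
d = v₀ × t + ½ × a × t² = 10.0 × 6.0012 + 0.5 × 4.0 × 6.0012² = 132.041 m
d = 132.041 m / 0.3048 = 433.2 ft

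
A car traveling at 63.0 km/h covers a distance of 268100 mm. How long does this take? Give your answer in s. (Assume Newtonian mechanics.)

d = 268100 mm × 0.001 = 268.1 m
v = 63.0 km/h × 0.2777777777777778 = 17.5 m/s
t = d / v = 268.1 / 17.5 = 15.32 s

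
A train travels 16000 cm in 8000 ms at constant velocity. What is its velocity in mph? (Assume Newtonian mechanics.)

d = 16000 cm × 0.01 = 160.0 m
t = 8000 ms × 0.001 = 8.0 s
v = d / t = 160.0 / 8.0 = 20.0 m/s
v = 20.0 m/s / 0.44704 = 44.74 mph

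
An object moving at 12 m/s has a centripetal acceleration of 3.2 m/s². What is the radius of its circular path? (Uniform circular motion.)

r = v²/a_c = 12²/3.2 = 45.0 m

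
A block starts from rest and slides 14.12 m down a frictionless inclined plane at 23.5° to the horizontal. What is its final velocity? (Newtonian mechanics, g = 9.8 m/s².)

a = g sin(θ) = 9.8 × sin(23.5°) = 3.9077 m/s²
v = √(2ad) = √(2 × 3.9077 × 14.12) = 10.5 m/s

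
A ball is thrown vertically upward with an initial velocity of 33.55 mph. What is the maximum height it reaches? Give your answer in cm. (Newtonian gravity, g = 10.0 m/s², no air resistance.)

v₀ = 33.55 mph × 0.44704 = 14.9982 m/s
h_max = v₀² / (2g) = 14.9982² / (2 × 10.0) = 224.946 / 20.0 = 11.2473 m
h_max = 11.2473 m / 0.01 = 1125 cm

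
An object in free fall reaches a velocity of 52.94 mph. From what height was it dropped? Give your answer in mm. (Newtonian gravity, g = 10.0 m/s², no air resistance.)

v = 52.94 mph × 0.44704 = 23.6663 m/s
h = v² / (2g) = 23.6663² / (2 × 10.0) = 28.0047 m
h = 28.0047 m / 0.001 = 28000 mm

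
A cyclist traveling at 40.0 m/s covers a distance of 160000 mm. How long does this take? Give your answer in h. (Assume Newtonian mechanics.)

d = 160000 mm × 0.001 = 160.0 m
t = d / v = 160.0 / 40.0 = 4.0 s
t = 4.0 s / 3600.0 = 0.001111 h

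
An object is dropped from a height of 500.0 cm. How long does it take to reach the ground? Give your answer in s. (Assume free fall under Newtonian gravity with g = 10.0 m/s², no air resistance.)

h = 500.0 cm × 0.01 = 5.0 m
t = √(2h/g) = √(2 × 5.0 / 10.0) = 1.0 s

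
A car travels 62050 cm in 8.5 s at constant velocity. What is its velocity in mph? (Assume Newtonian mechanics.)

d = 62050 cm × 0.01 = 620.5 m
v = d / t = 620.5 / 8.5 = 73.0 m/s
v = 73.0 m/s / 0.44704 = 163.3 mph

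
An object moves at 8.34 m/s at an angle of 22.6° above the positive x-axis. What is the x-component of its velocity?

vₓ = v cos(θ) = 8.34 × cos(22.6°) = 7.7 m/s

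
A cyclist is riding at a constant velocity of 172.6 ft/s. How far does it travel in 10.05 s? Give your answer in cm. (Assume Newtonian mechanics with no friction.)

v = 172.6 ft/s × 0.3048 = 52.6085 m/s
d = v × t = 52.6085 × 10.05 = 528.715 m
d = 528.715 m / 0.01 = 52870 cm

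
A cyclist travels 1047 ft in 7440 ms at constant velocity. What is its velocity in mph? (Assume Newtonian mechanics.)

d = 1047 ft × 0.3048 = 319.126 m
t = 7440 ms × 0.001 = 7.44 s
v = d / t = 319.126 / 7.44 = 42.8933 m/s
v = 42.8933 m/s / 0.44704 = 95.95 mph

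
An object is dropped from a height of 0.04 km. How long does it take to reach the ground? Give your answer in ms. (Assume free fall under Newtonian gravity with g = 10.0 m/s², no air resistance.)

h = 0.04 km × 1000.0 = 40.0 m
t = √(2h/g) = √(2 × 40.0 / 10.0) = 2.82843 s
t = 2.82843 s / 0.001 = 2828 ms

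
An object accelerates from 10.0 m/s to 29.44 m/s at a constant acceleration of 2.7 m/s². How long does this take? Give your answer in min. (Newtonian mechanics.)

t = (v - v₀) / a = (29.44 - 10.0) / 2.7 = 7.2 s
t = 7.2 s / 60.0 = 0.12 min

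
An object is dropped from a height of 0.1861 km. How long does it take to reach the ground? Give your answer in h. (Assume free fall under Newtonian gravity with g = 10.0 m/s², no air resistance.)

h = 0.1861 km × 1000.0 = 186.1 m
t = √(2h/g) = √(2 × 186.1 / 10.0) = 6.10082 s
t = 6.10082 s / 3600.0 = 0.001695 h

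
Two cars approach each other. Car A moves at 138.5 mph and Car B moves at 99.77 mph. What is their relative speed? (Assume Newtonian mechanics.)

v_rel = v_A + v_B = 138.5 + 99.77 = 238.27 mph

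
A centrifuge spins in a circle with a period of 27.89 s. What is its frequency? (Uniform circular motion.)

f = 1/T = 1/27.89 = 0.0359 Hz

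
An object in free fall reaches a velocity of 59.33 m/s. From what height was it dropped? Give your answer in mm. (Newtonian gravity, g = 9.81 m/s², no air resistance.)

h = v² / (2g) = 59.33² / (2 × 9.81) = 179.411 m
h = 179.411 m / 0.001 = 179400 mm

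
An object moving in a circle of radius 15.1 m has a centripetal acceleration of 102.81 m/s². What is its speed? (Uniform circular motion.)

v = √(a_c × r) = √(102.81 × 15.1) = 39.4 m/s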